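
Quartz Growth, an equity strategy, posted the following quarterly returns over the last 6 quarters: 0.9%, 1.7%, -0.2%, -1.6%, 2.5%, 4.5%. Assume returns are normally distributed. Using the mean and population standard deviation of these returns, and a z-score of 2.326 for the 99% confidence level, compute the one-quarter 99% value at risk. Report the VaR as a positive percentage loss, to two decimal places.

3.22

Mean return r̄ = 7.80 / 6 = 1.3000%
Population std dev = √[22.6600 / 6] = 1.9434%
VaR = −(r̄ − z·σ) = −(1.3000 − 2.326 × 1.9434) = −(-3.2203) = 3.2203%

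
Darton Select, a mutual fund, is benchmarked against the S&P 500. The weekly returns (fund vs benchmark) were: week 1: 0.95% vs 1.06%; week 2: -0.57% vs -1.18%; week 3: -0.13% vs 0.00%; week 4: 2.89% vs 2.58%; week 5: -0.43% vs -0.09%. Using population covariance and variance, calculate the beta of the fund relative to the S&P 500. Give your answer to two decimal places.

0.98

r̄p = 0.5420%,  r̄m = 0.4740%
Cov = Σ(rp − r̄p)(rm − r̄m) / 5 = 1.5780
Var(rm) = Σ(rm − r̄m)² / 5 = 1.6114
β = Cov / Var = 1.5780 / 1.6114 = 0.9793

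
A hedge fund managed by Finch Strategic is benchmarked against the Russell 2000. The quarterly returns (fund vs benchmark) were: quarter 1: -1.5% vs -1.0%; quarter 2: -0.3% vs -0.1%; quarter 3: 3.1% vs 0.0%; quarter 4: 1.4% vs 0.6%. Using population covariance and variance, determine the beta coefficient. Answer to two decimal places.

2.07

r̄p = 0.6750%,  r̄m = -0.1250%
Cov = Σ(rp − r̄p)(rm − r̄m) / 4 = 0.6769
Var(rm) = Σ(rm − r̄m)² / 4 = 0.3269
β = Cov / Var = 0.6769 / 0.3269 = 2.0707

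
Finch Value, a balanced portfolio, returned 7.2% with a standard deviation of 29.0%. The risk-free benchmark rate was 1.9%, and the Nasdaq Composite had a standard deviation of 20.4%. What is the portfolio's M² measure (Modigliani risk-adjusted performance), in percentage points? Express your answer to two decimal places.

5.63

Sharpe = (Rp − Rf) / σp = (7.2% − 1.9%) / 29.0% = 0.1828
M² = Rf + Sharpe × σm = 1.9% + 0.1828 × 20.4% = 5.6291%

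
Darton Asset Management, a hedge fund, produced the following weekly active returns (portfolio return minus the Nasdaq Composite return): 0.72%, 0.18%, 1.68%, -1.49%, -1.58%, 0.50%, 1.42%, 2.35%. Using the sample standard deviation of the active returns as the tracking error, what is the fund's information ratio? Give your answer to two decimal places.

μ = (0.72 + 0.18 + 1.68 − 1.49 − 1.58 + 0.5 + 1.42 + 2.35) / 8 = 3.780 / 8 = 0.4725%
Σ(r − μ)² = (0.72 − 0.4725)² + (0.18 − 0.4725)² + … = 14.0926
sample σ = √(14.0926 / 7) = √2.0132 = 1.4189%
IR = μ / tracking error = 0.4725 / 1.4189 = 0.3330

0.33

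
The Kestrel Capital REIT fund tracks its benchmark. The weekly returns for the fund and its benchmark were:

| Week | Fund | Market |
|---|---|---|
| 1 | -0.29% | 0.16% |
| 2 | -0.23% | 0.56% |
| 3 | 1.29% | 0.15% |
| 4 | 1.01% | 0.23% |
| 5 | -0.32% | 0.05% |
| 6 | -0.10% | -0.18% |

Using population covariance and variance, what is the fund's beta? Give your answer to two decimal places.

0.11

r̄p = 0.2267%,  r̄m = 0.1617%
Cov = Σ(rp − r̄p)(rm − r̄m) / 6 = 0.0055
Var(rm) = Σ(rm − r̄m)² / 6 = 0.0488
β = Cov / Var = 0.0055 / 0.0488 = 0.1127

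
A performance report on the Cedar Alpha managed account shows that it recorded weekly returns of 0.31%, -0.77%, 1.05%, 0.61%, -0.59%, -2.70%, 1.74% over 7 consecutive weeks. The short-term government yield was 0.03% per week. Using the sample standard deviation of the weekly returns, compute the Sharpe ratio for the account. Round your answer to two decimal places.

-0.05

r̄ = (0.31 − 0.77 + 1.05 + 0.61 − 0.59 − 2.7 + 1.74) / 7 = -0.350 / 7 = -0.0500%
Σ(r − r̄)² = (0.31 − (-0.0500))² + (-0.77 − (-0.0500))² + … = 12.8118
sample σ = √(12.8118 / 6) = √2.1353 = 1.4613%
Sharpe = (r̄ − rf) / σ = (-0.0500 − 0.03) / 1.4613 = -0.0800 / 1.4613 = -0.0547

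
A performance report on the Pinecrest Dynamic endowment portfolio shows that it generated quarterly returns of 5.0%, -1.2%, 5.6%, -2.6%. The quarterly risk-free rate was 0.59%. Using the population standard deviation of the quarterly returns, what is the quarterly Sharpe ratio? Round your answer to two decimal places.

0.30

r̄ = (5 − 1.2 + 5.6 − 2.6) / 4 = 1.7000%
Population σ = √[Σ(r − r̄)² / 4] = √[53.0000 / 4] = √13.2500 = 3.6401%
Sharpe = (r̄ − rf) / σ = (1.7000 − 0.59) / 3.6401 = 1.1100 / 3.6401 = 0.3049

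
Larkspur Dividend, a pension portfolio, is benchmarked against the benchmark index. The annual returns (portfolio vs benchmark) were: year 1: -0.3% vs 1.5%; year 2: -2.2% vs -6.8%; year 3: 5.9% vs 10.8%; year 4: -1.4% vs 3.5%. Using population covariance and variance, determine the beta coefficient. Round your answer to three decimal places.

r̄p = 0.5000%,  r̄m = 2.2500%
Cov = Σ(rp − r̄p)(rm − r̄m) / 4 = 17.2075
Var(rm) = Σ(rm − r̄m)² / 4 = 39.2825
β = Cov / Var = 17.2075 / 39.2825 = 0.4380

0.438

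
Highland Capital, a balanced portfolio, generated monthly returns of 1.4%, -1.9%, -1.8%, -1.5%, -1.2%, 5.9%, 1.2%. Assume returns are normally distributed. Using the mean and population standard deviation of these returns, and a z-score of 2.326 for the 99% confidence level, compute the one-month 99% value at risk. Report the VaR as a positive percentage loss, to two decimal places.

r̄ = (1.4 − 1.9 − 1.8 − 1.5 − 1.2 + 5.9 + 1.2) / 7 = 0.3000%
Σ(r − r̄)² = 48.1200; population σ = √(48.1200/7) = 2.6219%
VaR = −(r̄ − z·σ) = −(0.3000 − 2.326 × 2.6219) = −(-5.7985) = 5.7985%

5.80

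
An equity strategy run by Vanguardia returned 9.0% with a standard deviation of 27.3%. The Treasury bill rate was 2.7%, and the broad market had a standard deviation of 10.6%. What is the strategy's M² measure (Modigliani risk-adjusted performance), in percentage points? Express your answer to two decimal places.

Sharpe = (Rp − Rf) / σp = (9.0% − 2.7%) / 27.3% = 0.2308
M² = Rf + Sharpe × σm = 2.7% + 0.2308 × 10.6% = 5.1465%

5.15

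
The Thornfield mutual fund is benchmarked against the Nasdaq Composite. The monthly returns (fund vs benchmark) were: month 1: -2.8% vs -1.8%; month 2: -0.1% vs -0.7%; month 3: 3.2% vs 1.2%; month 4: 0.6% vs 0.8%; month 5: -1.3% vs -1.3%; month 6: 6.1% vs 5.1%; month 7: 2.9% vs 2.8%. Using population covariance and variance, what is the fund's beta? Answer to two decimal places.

1.19

r̄p = 1.2286%,  r̄m = 0.8714%
Cov = Σ(rp − r̄p)(rm − r̄m) / 7 = 6.1222
Var(rm) = Σ(rm − r̄m)² / 7 = 5.1478
β = Cov / Var = 6.1222 / 5.1478 = 1.1893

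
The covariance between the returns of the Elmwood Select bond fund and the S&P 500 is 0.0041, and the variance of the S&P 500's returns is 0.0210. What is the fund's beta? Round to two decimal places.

0.20

β = Cov(Rp, Rm) / Var(Rm) = 0.0041 / 0.0210 = 0.1952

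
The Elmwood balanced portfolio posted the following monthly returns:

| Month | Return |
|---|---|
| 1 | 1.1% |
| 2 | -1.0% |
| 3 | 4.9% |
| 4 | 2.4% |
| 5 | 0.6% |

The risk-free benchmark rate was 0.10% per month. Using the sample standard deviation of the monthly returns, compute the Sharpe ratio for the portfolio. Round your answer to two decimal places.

0.68

r̄ = (1.1 − 1 + 4.9 + 2.4 + 0.6) / 5 = 8.00 / 5 = 1.6000%
Σ(r − r̄)² = 19.5400; sample σ = √(19.5400/4) = 2.2102%
Sharpe = (r̄ − rf) / σ = (1.6000 − 0.1) / 2.2102 = 1.5000 / 2.2102 = 0.6787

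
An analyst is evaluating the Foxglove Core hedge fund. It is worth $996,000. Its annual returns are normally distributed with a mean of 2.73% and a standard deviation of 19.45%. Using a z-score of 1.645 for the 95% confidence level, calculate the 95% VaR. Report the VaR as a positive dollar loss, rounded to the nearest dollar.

$291,482

Return at the 95% tail: μ − z·σ = 2.73% − 1.645 × 19.45% = 2.73 − 31.99525 = -29.26525%
VaR = −(-29.26525%) × $996,000 = 29.26525% × $996,000 = $291,482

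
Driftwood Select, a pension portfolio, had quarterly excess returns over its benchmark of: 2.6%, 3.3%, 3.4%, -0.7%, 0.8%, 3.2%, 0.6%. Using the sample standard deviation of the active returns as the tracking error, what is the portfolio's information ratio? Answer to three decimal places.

1.153

r̄ = (2.6 + 3.3 + 3.4 − 0.7 + 0.8 + 3.2 + 0.6) / 7 = 1.8857%
Σ(r − r̄)² = 16.0486; sample σ = √(16.0486/6) = 1.6355%
IR = r̄ / tracking error = 1.8857 / 1.6355 = 1.1530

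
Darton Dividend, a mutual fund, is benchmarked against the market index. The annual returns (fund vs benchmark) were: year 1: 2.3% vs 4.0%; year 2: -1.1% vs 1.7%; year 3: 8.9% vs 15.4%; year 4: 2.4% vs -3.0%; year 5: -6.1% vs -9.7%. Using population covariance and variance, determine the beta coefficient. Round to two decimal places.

r̄p = 1.2800%,  r̄m = 1.6800%
Cov = Σ(rp − r̄p)(rm − r̄m) / 5 = 37.1216
Var(rm) = Σ(rm − r̄m)² / 5 = 69.0056
β = Cov / Var = 37.1216 / 69.0056 = 0.5380

0.54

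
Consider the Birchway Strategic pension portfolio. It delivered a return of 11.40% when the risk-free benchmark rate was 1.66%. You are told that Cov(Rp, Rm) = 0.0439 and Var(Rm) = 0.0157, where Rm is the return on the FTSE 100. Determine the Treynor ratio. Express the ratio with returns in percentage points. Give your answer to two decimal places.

3.48

β = Cov / Var = 0.0439 / 0.0157 = 2.7962
Treynor = (Rp − Rf) / β = (11.40% − 1.66%) / 2.7962 = 9.74 / 2.7962 = 3.4833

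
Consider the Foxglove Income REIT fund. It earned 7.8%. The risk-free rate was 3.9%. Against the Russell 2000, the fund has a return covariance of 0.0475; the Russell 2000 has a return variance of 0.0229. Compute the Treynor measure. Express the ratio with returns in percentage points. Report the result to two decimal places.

β = Cov / Var = 0.0475 / 0.0229 = 2.0742
Treynor = (Rp − Rf) / β = (7.8% − 3.9%) / 2.0742 = 3.90 / 2.0742 = 1.8802

1.88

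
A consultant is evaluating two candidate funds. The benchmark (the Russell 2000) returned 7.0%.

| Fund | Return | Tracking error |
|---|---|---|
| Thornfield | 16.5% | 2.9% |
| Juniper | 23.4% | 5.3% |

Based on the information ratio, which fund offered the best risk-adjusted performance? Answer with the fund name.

Thornfield

Thornfield: IR = (16.5% − 7.0%) / 2.9% = 3.276
Juniper: IR = (23.4% − 7.0%) / 5.3% = 3.094
Highest: Thornfield (3.276).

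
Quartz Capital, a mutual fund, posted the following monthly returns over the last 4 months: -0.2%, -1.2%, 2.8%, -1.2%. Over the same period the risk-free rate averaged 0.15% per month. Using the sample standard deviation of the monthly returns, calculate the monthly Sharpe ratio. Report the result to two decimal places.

-0.05

μ = (-0.2 − 1.2 + 2.8 − 1.2) / 4 = 0.20 / 4 = 0.0500%
Σ(r − μ)² = 10.7500; sample σ = √(10.7500/3) = 1.8930%
Sharpe = (μ − rf) / σ = (0.0500 − 0.15) / 1.8930 = -0.1000 / 1.8930 = -0.0528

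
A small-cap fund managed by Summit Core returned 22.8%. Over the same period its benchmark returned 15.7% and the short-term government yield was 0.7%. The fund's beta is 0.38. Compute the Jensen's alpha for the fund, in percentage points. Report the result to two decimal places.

16.40

CAPM expected return = Rf + β(Rm − Rf) = 0.7% + 0.38 × (15.7% − 0.7%) = 0.7 + 0.38 × 15.00 = 6.4000%
Jensen's α = Rp − E[R] = 22.8% − 6.4000% = 16.4000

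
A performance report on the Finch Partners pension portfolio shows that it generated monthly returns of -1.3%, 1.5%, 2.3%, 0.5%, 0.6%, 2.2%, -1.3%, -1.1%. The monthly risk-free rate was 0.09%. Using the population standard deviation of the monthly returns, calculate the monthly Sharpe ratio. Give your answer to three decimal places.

0.236

Mean return r̄ = 3.40 / 8 = 0.4250%
Σ(r − r̄)² = (-1.3 − 0.4250)² + (1.5 − 0.4250)² + … = 16.1350
population σ = √(16.1350 / 8) = √2.0169 = 1.4202%
Sharpe = (r̄ − rf) / σ = (0.4250 − 0.09) / 1.4202 = 0.3350 / 1.4202 = 0.2359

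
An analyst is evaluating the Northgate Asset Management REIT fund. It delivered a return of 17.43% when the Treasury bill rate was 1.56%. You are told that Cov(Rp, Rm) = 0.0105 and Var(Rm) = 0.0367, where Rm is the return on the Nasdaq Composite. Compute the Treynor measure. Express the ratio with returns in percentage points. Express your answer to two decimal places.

55.47

β = Cov / Var = 0.0105 / 0.0367 = 0.2861
Treynor = (Rp − Rf) / β = (17.43% − 1.56%) / 0.2861 = 15.87 / 0.2861 = 55.4701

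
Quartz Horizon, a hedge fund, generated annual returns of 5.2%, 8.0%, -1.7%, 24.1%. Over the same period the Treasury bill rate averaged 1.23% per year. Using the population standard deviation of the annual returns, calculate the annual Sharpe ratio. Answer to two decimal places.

Mean return μ = 35.60 / 4 = 8.9000%
Population σ = √[Σ(r − μ)² / 4] = √[357.9000 / 4] = √89.4750 = 9.4591%
Sharpe = (μ − rf) / σ = (8.9000 − 1.23) / 9.4591 = 7.6700 / 9.4591 = 0.8109

0.81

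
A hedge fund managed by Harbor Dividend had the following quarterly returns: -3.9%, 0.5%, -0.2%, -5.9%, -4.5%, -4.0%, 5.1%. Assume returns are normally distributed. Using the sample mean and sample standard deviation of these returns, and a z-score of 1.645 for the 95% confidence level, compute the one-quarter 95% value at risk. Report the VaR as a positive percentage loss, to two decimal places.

Mean return r̄ = -12.90 / 7 = -1.8429%
Σ(r − r̄)² = 88.7971; sample σ = √(88.7971/6) = 3.8470%
VaR = −(r̄ − z·σ) = −(-1.8429 − 1.645 × 3.8470) = −(-8.1712) = 8.1712%

8.17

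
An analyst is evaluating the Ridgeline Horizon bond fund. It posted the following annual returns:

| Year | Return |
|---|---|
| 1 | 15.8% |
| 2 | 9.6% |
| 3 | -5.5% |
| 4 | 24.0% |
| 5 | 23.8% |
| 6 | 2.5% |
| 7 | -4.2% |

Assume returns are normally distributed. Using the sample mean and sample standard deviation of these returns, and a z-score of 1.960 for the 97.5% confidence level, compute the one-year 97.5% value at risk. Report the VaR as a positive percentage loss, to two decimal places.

14.79

Mean return r̄ = 66.00 / 7 = 9.4286%
Sample std dev = √[916.0943 / 6] = 12.3565%
VaR = −(r̄ − z·σ) = −(9.4286 − 1.960 × 12.3565) = −(-14.7901) = 14.7901%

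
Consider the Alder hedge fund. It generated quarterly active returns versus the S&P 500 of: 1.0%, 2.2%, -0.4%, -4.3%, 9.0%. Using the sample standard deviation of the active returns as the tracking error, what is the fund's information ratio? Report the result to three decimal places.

0.309

r̄ = (1 + 2.2 − 0.4 − 4.3 + 9) / 5 = 7.50 / 5 = 1.5000%
Sample std dev = √[94.2400 / 4] = 4.8539%
IR = r̄ / tracking error = 1.5000 / 4.8539 = 0.3090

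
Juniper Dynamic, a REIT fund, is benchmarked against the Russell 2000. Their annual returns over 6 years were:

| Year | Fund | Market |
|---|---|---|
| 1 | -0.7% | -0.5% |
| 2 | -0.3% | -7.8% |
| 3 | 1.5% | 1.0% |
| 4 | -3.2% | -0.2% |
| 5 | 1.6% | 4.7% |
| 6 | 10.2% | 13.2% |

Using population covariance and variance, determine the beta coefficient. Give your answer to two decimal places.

0.55

r̄p = 1.5167%,  r̄m = 1.7333%
Cov = Σ(rp − r̄p)(rm − r̄m) / 6 = 21.8694
Var(rm) = Σ(rm − r̄m)² / 6 = 40.0722
β = Cov / Var = 21.8694 / 40.0722 = 0.5457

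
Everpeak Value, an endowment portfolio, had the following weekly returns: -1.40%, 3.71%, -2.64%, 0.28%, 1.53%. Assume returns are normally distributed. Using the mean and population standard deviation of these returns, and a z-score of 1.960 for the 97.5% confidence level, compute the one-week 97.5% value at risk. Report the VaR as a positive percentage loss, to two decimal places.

μ = (-1.4 + 3.71 − 2.64 + 0.28 + 1.53) / 5 = 1.480 / 5 = 0.2960%
Σ(r − μ)² = 24.6749; population σ = √(24.6749/5) = 2.2215%
VaR = −(μ − z·σ) = −(0.2960 − 1.960 × 2.2215) = −(-4.0581) = 4.0581%

4.06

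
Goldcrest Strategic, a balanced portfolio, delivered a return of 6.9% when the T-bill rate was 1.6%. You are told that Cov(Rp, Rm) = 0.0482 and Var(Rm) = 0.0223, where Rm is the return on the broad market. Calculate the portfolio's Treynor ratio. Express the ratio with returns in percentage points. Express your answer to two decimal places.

2.45

β = Cov / Var = 0.0482 / 0.0223 = 2.1614
Treynor = (Rp − Rf) / β = (6.9% − 1.6%) / 2.1614 = 5.30 / 2.1614 = 2.4521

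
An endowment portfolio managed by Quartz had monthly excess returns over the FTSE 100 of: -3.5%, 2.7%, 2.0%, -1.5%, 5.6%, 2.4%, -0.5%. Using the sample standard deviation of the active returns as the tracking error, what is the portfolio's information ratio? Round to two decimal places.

0.34

Mean return r̄ = 7.20 / 7 = 1.0286%
Σ(r − r̄)² = 55.7543; sample σ = √(55.7543/6) = 3.0483%
IR = r̄ / tracking error = 1.0286 / 3.0483 = 0.3374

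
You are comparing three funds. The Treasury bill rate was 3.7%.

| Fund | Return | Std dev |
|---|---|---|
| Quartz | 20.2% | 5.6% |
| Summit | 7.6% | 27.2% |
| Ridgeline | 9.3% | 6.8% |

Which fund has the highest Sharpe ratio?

Quartz

Quartz: Sharpe ratio = (20.2% − 3.7%) / 5.6% = 2.946
Summit: Sharpe ratio = (7.6% − 3.7%) / 27.2% = 0.143
Ridgeline: Sharpe ratio = (9.3% − 3.7%) / 6.8% = 0.824
Highest: Quartz (2.946).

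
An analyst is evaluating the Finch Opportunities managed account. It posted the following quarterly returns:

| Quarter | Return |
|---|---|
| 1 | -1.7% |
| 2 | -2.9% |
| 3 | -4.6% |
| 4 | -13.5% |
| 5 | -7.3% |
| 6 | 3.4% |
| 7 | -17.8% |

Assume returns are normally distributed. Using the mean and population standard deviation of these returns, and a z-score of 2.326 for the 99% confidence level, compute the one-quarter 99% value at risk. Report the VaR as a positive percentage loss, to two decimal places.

Mean return r̄ = -44.40 / 7 = -6.3429%
Σ(r − r̄)² = (-1.7 − (-6.3429))² + (-2.9 − (-6.3429))² + … = 314.7771
population σ = √(314.7771 / 7) = √44.9682 = 6.7058%
VaR = −(r̄ − z·σ) = −(-6.3429 − 2.326 × 6.7058) = −(-21.9406) = 21.9406%

21.94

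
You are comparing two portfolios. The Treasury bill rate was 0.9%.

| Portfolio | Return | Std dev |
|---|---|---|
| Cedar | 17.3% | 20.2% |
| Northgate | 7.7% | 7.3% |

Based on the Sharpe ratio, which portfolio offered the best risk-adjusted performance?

Northgate

Cedar: Sharpe ratio = (17.3% − 0.9%) / 20.2% = 0.812
Northgate: Sharpe ratio = (7.7% − 0.9%) / 7.3% = 0.932
Highest: Northgate (0.932).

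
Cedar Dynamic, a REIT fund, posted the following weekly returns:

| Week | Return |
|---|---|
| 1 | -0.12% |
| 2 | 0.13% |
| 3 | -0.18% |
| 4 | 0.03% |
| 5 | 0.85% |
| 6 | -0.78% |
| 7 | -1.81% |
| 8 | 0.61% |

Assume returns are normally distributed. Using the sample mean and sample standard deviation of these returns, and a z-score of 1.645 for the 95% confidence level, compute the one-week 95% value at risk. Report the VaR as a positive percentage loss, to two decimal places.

1.53

Mean return r̄ = -1.270 / 8 = -0.1588%
Sample std dev = √[4.8421 / 7] = 0.8317%
VaR = −(r̄ − z·σ) = −(-0.1588 − 1.645 × 0.8317) = −(-1.5269) = 1.5269%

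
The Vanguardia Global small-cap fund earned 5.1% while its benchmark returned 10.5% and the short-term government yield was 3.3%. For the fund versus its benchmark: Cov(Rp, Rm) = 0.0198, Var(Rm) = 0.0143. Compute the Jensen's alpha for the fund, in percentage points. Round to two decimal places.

β = Cov / Var = 0.0198 / 0.0143 = 1.3846
E[R] = Rf + β(Rm − Rf) = 3.3% + 1.3846 × (10.5% − 3.3%) = 13.2691%
α = Rp − E[R] = 5.1% − 13.2691% = -8.1691

-8.17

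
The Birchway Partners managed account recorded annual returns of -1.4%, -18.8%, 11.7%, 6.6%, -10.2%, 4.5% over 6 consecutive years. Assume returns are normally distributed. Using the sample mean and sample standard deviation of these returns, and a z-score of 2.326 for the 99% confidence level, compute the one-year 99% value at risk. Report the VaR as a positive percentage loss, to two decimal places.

27.80

r̄ = (-1.4 − 18.8 + 11.7 + 6.6 − 10.2 + 4.5) / 6 = -1.2667%
Sample σ = √[Σ(r − r̄)² / 5] = √[650.5133 / 5] = √130.1027 = 11.4063%
VaR = −(r̄ − z·σ) = −(-1.2667 − 2.326 × 11.4063) = −(-27.7978) = 27.7978%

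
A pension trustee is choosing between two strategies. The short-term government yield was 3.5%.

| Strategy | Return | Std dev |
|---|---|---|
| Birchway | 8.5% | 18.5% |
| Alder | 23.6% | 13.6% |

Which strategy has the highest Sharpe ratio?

Alder

Birchway: Sharpe ratio = (8.5% − 3.5%) / 18.5% = 0.270
Alder: Sharpe ratio = (23.6% − 3.5%) / 13.6% = 1.478
Highest: Alder (1.478).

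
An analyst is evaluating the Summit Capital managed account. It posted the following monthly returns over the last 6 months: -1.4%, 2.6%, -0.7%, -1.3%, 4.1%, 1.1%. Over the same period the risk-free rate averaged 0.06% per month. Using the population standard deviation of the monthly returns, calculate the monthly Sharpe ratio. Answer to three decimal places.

Mean return r̄ = 4.40 / 6 = 0.7333%
Σ(r − r̄)² = (-1.4 − 0.7333)² + (2.6 − 0.7333)² + (-0.7 − 0.7333)² + … = 25.6933
population σ = √(25.6933 / 6) = √4.2822 = 2.0693%
Sharpe = (r̄ − rf) / σ = (0.7333 − 0.06) / 2.0693 = 0.6733 / 2.0693 = 0.3254

0.325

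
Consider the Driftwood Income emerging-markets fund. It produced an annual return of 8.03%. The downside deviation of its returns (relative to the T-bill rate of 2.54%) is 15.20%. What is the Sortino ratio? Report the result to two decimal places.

Sortino = (Rp − Rf) / σd = (8.03% − 2.54%) / 15.20% = 5.49% / 15.20% = 0.3612

0.36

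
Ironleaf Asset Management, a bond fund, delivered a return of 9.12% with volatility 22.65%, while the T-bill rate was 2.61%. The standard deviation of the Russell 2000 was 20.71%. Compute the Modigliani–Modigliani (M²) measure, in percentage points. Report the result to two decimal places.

Sharpe = (Rp − Rf) / σp = (9.12% − 2.61%) / 22.65% = 0.2874
M² = Rf + Sharpe × σm = 2.61% + 0.2874 × 20.71% = 8.5621%

8.56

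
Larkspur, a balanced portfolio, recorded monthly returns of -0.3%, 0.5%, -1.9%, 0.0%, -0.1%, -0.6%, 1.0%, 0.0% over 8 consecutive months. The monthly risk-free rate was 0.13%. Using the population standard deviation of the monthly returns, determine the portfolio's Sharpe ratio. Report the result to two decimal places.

r̄ = (-0.3 + 0.5 − 1.9 + 0 − 0.1 − 0.6 + 1 + 0) / 8 = -0.1750%
Population std dev = √[5.0750 / 8] = 0.7965%
Sharpe = (r̄ − rf) / σ = (-0.1750 − 0.13) / 0.7965 = -0.3050 / 0.7965 = -0.3829

-0.38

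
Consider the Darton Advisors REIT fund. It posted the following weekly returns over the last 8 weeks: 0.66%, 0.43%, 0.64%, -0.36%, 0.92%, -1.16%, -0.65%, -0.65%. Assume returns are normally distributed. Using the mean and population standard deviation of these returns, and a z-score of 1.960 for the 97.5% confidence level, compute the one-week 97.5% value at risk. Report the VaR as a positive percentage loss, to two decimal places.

1.44

Mean return μ = -0.170 / 8 = -0.0213%
Σ(r − μ)² = 4.1931; population σ = √(4.1931/8) = 0.7240%
VaR = −(μ − z·σ) = −(-0.0213 − 1.960 × 0.7240) = −(-1.4403) = 1.4403%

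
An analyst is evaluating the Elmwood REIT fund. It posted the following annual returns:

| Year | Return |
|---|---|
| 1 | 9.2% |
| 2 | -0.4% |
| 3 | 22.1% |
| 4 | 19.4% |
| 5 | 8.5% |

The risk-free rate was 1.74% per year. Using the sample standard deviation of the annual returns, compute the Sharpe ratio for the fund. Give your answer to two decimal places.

r̄ = (9.2 − 0.4 + 22.1 + 19.4 + 8.5) / 5 = 11.7600%
Sample std dev = √[330.3320 / 4] = 9.0875%
Sharpe = (r̄ − rf) / σ = (11.7600 − 1.74) / 9.0875 = 10.0200 / 9.0875 = 1.1026

1.10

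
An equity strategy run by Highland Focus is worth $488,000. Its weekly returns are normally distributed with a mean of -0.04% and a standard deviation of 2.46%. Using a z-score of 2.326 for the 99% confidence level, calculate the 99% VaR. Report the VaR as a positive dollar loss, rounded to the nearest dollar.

$28,118

Return at the 99% tail: μ − z·σ = -0.04% − 2.326 × 2.46% = -0.04 − 5.72196 = -5.76196%
VaR = −(-5.76196%) × $488,000 = 5.76196% × $488,000 = $28,118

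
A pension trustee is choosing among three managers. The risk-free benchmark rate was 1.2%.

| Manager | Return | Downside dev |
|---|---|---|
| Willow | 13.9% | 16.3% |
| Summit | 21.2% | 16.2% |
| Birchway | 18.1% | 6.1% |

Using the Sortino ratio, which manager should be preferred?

Willow: Sortino ratio = (13.9% − 1.2%) / 16.3% = 0.779
Summit: Sortino ratio = (21.2% − 1.2%) / 16.2% = 1.235
Birchway: Sortino ratio = (18.1% − 1.2%) / 6.1% = 2.770
Highest: Birchway (2.770).

Birchway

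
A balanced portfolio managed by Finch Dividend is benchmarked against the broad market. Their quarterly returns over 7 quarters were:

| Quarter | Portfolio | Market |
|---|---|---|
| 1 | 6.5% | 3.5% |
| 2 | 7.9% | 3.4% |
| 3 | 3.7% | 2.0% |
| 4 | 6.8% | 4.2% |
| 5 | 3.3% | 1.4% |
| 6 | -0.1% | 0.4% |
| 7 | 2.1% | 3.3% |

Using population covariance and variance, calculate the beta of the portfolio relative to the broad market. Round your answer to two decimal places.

1.67

r̄p = 4.3143%,  r̄m = 2.6000%
Cov = Σ(rp − r̄p)(rm − r̄m) / 7 = 2.6514
Var(rm) = Σ(rm − r̄m)² / 7 = 1.5914
β = Cov / Var = 2.6514 / 1.5914 = 1.6661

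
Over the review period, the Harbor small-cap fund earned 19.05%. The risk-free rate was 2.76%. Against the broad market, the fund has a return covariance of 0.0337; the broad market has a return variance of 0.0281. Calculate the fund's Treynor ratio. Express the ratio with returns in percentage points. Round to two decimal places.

13.58

β = Cov / Var = 0.0337 / 0.0281 = 1.1993
Treynor = (Rp − Rf) / β = (19.05% − 2.76%) / 1.1993 = 16.29 / 1.1993 = 13.5829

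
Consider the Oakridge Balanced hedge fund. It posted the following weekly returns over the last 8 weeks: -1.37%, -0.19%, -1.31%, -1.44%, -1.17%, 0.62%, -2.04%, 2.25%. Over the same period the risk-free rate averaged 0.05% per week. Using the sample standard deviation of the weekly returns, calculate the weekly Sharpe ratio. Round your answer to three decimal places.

μ = (-1.37 − 0.19 − 1.31 − 1.44 − 1.17 + 0.62 − 2.04 + 2.25) / 8 = -4.650 / 8 = -0.5813%
Σ(r − μ)² = 13.9773; sample σ = √(13.9773/7) = 1.4131%
Sharpe = (μ − rf) / σ = (-0.5813 − 0.05) / 1.4131 = -0.6313 / 1.4131 = -0.4467

-0.447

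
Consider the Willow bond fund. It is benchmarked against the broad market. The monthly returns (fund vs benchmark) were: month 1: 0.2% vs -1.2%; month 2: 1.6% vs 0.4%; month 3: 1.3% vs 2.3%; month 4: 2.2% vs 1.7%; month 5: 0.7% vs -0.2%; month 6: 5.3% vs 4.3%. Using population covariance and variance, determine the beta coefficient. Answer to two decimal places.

0.83

r̄p = 1.8833%,  r̄m = 1.2167%
Cov = Σ(rp − r̄p)(rm − r̄m) / 6 = 2.6719
Var(rm) = Σ(rm − r̄m)² / 6 = 3.2381
β = Cov / Var = 2.6719 / 3.2381 = 0.8251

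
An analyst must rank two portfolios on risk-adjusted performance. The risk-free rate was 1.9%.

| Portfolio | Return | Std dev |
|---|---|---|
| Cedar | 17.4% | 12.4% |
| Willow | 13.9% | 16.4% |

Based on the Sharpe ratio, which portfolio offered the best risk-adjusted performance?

Cedar: Sharpe ratio = (17.4% − 1.9%) / 12.4% = 1.250
Willow: Sharpe ratio = (13.9% − 1.9%) / 16.4% = 0.732
Highest: Cedar (1.250).

Cedar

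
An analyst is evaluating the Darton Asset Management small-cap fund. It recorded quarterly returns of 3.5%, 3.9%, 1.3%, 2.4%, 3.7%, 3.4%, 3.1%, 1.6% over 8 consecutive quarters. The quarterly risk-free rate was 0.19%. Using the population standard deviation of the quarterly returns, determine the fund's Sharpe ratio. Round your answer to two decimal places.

μ = (3.5 + 3.9 + 1.3 + 2.4 + 3.7 + 3.4 + 3.1 + 1.6) / 8 = 2.8625%
Σ(r − μ)² = 6.7788; population σ = √(6.7788/8) = 0.9205%
Sharpe = (μ − rf) / σ = (2.8625 − 0.19) / 0.9205 = 2.6725 / 0.9205 = 2.9033

2.90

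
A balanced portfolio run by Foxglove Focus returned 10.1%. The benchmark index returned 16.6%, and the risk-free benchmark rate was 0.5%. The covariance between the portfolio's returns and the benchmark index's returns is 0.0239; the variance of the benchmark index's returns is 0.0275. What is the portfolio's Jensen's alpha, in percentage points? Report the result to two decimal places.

-4.39

β = Cov / Var = 0.0239 / 0.0275 = 0.8691
E[R] = Rf + β(Rm − Rf) = 0.5% + 0.8691 × (16.6% − 0.5%) = 14.4925%
α = Rp − E[R] = 10.1% − 14.4925% = -4.3925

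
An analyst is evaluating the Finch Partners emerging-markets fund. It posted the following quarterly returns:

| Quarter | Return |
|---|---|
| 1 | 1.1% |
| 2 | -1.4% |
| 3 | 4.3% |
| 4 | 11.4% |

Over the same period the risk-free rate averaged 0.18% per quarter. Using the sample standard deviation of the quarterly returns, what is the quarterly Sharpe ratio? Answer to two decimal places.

0.66

r̄ = (1.1 − 1.4 + 4.3 + 11.4) / 4 = 3.8500%
Σ(r − r̄)² = (1.1 − 3.8500)² + (-1.4 − 3.8500)² + (4.3 − 3.8500)² + … = 92.3300
sample σ = √(92.3300 / 3) = √30.7767 = 5.5477%
Sharpe = (r̄ − rf) / σ = (3.8500 − 0.18) / 5.5477 = 3.6700 / 5.5477 = 0.6615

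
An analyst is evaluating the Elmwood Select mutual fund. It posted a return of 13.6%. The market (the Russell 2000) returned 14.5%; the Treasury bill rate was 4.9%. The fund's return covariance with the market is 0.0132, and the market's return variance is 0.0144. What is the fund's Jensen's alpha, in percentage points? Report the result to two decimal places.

β = Cov / Var = 0.0132 / 0.0144 = 0.9167
E[R] = Rf + β(Rm − Rf) = 4.9% + 0.9167 × (14.5% − 4.9%) = 13.7003%
α = Rp − E[R] = 13.6% − 13.7003% = -0.1003

-0.10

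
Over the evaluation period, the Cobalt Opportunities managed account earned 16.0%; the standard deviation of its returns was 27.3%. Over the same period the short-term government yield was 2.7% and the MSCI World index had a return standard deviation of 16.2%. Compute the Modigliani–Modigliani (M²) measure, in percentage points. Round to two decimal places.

10.59

Sharpe = (Rp − Rf) / σp = (16.0% − 2.7%) / 27.3% = 0.4872
M² = Rf + Sharpe × σm = 2.7% + 0.4872 × 16.2% = 10.5926%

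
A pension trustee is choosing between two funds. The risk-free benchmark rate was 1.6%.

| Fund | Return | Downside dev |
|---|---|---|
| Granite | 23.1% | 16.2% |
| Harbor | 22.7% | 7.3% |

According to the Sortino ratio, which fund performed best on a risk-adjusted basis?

Harbor

Granite: Sortino ratio = (23.1% − 1.6%) / 16.2% = 1.327
Harbor: Sortino ratio = (22.7% − 1.6%) / 7.3% = 2.890
Highest: Harbor (2.890).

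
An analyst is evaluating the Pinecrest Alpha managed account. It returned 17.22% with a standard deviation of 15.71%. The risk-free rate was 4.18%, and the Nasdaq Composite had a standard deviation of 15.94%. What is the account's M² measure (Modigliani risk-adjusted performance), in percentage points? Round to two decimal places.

17.41

Sharpe = (Rp − Rf) / σp = (17.22% − 4.18%) / 15.71% = 0.8300
M² = Rf + Sharpe × σm = 4.18% + 0.8300 × 15.94% = 17.4102%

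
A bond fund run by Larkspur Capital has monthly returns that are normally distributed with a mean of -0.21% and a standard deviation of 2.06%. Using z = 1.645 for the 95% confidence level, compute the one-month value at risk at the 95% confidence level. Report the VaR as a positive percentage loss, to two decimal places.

3.60

VaR (as % loss) = −(μ − z·σ) = −(-0.21% − 1.645 × 2.06%) = −(-3.5987%) = 3.5987%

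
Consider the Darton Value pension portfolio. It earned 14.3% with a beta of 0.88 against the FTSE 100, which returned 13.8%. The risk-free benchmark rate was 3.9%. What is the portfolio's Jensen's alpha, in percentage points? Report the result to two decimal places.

1.69

CAPM expected return = Rf + β(Rm − Rf) = 3.9% + 0.88 × (13.8% − 3.9%) = 3.9 + 0.88 × 9.90 = 12.6120%
Jensen's α = Rp − E[R] = 14.3% − 12.6120% = 1.6880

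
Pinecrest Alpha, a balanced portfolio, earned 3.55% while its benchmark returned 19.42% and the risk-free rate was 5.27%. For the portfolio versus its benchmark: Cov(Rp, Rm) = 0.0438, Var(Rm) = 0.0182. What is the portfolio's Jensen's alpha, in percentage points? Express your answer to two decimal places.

-35.77

β = Cov / Var = 0.0438 / 0.0182 = 2.4066
E[R] = Rf + β(Rm − Rf) = 5.27% + 2.4066 × (19.42% − 5.27%) = 39.3234%
α = Rp − E[R] = 3.55% − 39.3234% = -35.7734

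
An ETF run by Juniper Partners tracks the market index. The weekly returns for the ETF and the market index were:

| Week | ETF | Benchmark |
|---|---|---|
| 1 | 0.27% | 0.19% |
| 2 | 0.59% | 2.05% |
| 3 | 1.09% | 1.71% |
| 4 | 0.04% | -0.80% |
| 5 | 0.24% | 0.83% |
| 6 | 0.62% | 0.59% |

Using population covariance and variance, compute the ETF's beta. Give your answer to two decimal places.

r̄p = 0.4750%,  r̄m = 0.7617%
Cov = Σ(rp − r̄p)(rm − r̄m) / 6 = 0.2478
Var(rm) = Σ(rm − r̄m)² / 6 = 0.8931
β = Cov / Var = 0.2478 / 0.8931 = 0.2775

0.28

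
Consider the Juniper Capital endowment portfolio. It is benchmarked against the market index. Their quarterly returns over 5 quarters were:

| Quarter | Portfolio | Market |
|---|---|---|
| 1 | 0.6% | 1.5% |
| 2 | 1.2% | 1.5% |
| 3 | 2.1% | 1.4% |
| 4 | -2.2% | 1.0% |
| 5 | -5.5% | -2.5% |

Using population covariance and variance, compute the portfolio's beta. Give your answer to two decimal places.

r̄p = -0.7600%,  r̄m = 0.5800%
Cov = Σ(rp − r̄p)(rm − r̄m) / 5 = 3.8788
Var(rm) = Σ(rm − r̄m)² / 5 = 2.4056
β = Cov / Var = 3.8788 / 2.4056 = 1.6124

1.61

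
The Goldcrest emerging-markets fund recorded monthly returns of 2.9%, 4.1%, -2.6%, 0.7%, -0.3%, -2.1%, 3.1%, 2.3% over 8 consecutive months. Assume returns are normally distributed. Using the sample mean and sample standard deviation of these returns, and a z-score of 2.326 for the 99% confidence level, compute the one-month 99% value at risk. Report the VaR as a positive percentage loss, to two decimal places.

4.80

r̄ = (2.9 + 4.1 − 2.6 + 0.7 − 0.3 − 2.1 + 3.1 + 2.3) / 8 = 1.0125%
Σ(r − r̄)² = (2.9 − 1.0125)² + (4.1 − 1.0125)² + … = 43.6688
sample σ = √(43.6688 / 7) = √6.2384 = 2.4977%
VaR = −(r̄ − z·σ) = −(1.0125 − 2.326 × 2.4977) = −(-4.7972) = 4.7972%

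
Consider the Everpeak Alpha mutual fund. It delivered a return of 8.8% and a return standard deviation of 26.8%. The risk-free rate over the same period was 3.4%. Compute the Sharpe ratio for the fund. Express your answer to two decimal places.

Sharpe = (Rp − Rf) / σp = (8.8% − 3.4%) / 26.8% = 5.40% / 26.8% = 0.2015

0.20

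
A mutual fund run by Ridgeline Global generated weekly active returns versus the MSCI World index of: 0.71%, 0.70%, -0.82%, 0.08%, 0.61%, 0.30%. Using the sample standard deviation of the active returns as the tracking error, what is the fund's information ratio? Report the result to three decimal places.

μ = (0.71 + 0.7 − 0.82 + 0.08 + 0.61 + 0.3) / 6 = 1.580 / 6 = 0.2633%
Sample std dev = √[1.7189 / 5] = 0.5863%
IR = μ / tracking error = 0.2633 / 0.5863 = 0.4491

0.449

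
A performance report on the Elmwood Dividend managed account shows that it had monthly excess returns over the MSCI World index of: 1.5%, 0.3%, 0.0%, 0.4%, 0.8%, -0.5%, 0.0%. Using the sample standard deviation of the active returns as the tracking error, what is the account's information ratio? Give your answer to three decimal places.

r̄ = (1.5 + 0.3 + 0 + 0.4 + 0.8 − 0.5 + 0) / 7 = 2.50 / 7 = 0.3571%
Sample σ = √[Σ(r − r̄)² / 6] = √[2.4971 / 6] = √0.4162 = 0.6451%
IR = r̄ / tracking error = 0.3571 / 0.6451 = 0.5536

0.554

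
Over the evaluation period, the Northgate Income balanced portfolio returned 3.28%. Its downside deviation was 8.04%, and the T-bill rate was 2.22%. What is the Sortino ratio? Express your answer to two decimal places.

0.13

Sortino = (Rp − Rf) / σd = (3.28% − 2.22%) / 8.04% = 1.06% / 8.04% = 0.1318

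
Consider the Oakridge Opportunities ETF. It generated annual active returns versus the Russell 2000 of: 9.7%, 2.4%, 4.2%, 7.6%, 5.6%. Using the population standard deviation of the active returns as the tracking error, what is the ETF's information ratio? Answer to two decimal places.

μ = (9.7 + 2.4 + 4.2 + 7.6 + 5.6) / 5 = 29.50 / 5 = 5.9000%
Σ(r − μ)² = (9.7 − 5.9000)² + (2.4 − 5.9000)² + … = 32.5600
population σ = √(32.5600 / 5) = √6.5120 = 2.5519%
IR = μ / tracking error = 5.9000 / 2.5519 = 2.3120

2.31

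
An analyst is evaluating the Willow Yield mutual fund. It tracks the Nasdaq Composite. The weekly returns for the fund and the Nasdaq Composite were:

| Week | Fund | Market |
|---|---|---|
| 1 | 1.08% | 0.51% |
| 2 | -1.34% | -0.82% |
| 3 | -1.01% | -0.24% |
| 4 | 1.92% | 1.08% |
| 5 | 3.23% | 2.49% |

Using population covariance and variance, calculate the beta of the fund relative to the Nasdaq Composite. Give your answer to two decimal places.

r̄p = 0.7760%,  r̄m = 0.6040%
Cov = Σ(rp − r̄p)(rm − r̄m) / 5 = 1.9330
Var(rm) = Σ(rm − r̄m)² / 5 = 1.3065
β = Cov / Var = 1.9330 / 1.3065 = 1.4795

1.48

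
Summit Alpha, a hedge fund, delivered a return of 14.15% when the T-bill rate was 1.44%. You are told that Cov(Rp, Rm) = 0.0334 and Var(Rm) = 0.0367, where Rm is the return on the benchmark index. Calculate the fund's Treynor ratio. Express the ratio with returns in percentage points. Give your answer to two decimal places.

β = Cov / Var = 0.0334 / 0.0367 = 0.9101
Treynor = (Rp − Rf) / β = (14.15% − 1.44%) / 0.9101 = 12.71 / 0.9101 = 13.9655

13.97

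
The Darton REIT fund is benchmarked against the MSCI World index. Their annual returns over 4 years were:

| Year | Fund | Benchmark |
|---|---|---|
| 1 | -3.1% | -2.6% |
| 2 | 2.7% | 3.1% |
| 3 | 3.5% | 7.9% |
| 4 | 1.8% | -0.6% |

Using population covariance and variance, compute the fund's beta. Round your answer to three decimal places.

0.523

r̄p = 1.2250%,  r̄m = 1.9500%
Cov = Σ(rp − r̄p)(rm − r̄m) / 4 = 8.3613
Var(rm) = Σ(rm − r̄m)² / 4 = 15.9825
β = Cov / Var = 8.3613 / 15.9825 = 0.5232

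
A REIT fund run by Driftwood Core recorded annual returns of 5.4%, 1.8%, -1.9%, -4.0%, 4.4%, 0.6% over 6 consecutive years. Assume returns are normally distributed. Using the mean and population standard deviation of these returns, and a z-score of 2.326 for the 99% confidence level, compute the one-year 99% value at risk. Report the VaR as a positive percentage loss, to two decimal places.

6.61

r̄ = (5.4 + 1.8 − 1.9 − 4 + 4.4 + 0.6) / 6 = 1.0500%
Σ(r − r̄)² = (5.4 − 1.0500)² + (1.8 − 1.0500)² + … = 65.1150
population σ = √(65.1150 / 6) = √10.8525 = 3.2943%
VaR = −(r̄ − z·σ) = −(1.0500 − 2.326 × 3.2943) = −(-6.6125) = 6.6125%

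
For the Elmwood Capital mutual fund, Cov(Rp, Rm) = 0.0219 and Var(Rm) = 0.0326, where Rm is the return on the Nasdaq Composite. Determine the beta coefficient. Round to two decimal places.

0.67

β = Cov(Rp, Rm) / Var(Rm) = 0.0219 / 0.0326 = 0.6718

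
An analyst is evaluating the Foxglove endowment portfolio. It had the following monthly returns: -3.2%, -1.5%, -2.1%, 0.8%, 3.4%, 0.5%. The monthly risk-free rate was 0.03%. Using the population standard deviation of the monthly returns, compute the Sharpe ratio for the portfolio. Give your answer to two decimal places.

-0.17

r̄ = (-3.2 − 1.5 − 2.1 + 0.8 + 3.4 + 0.5) / 6 = -0.3500%
Population std dev = √[28.6150 / 6] = 2.1838%
Sharpe = (r̄ − rf) / σ = (-0.3500 − 0.03) / 2.1838 = -0.3800 / 2.1838 = -0.1740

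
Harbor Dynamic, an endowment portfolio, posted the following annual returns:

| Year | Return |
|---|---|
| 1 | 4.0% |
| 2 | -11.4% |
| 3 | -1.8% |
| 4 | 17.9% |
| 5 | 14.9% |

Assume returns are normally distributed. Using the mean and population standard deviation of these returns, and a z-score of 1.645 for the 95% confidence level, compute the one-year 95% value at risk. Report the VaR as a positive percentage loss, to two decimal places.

μ = (4 − 11.4 − 1.8 + 17.9 + 14.9) / 5 = 23.60 / 5 = 4.7200%
Population std dev = √[580.2280 / 5] = 10.7724%
VaR = −(μ − z·σ) = −(4.7200 − 1.645 × 10.7724) = −(-13.0006) = 13.0006%

13.00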